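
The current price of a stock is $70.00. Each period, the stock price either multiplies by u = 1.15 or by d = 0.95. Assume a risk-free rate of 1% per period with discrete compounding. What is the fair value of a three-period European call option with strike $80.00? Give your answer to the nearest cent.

$2.15

Risk-neutral probability p = (1 + 0.01 − 0.95)/(1.15 − 0.95) = 0.0600/0.2000 = 0.3000
Terminal stock prices: S_uuu = 106.5, S_uud = 87.95, S_udd = 72.65, S_ddd = 60.02
Terminal payoffs (S − K): max(26.46, 0) = 26.46, max(7.946, 0) = 7.946, max(-7.349, 0) = 0, max(-19.98, 0) = 0
Node uu (S = 92.57): V_uu = 1/1.01·[0.3000·26.4612 + 0.7000·7.9462] = 13.3671
Node ud (S = 76.47): V_ud = 1/1.01·[0.3000·7.9462 + 0.7000·0.0000] = 2.3603
Node dd (S = 63.17): V_dd = 1/1.01·[0.3000·0.0000 + 0.7000·0.0000] = 0.0000
Node u (S = 80.5): V_u = 1/1.01·[0.3000·13.3671 + 0.7000·2.3603] = 5.6063
Node d (S = 66.5): V_d = 1/1.01·[0.3000·2.3603 + 0.7000·0.0000] = 0.7011
Node 0 (S = 70): V_0 = 1/1.01·[0.3000·5.6063 + 0.7000·0.7011] = 2.1511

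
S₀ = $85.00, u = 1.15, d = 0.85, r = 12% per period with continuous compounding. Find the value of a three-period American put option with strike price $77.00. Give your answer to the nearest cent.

Risk-neutral probability p = (e^0.12 − 0.85)/(1.15 − 0.85) = 0.2775/0.3000 = 0.9250
Terminal stock prices: S_uuu = 129.3, S_uud = 95.55, S_udd = 70.62, S_ddd = 52.2
Terminal payoffs (K − S): max(-52.27, 0) = 0, max(-18.55, 0) = 0, max(6.376, 0) = 6.376, max(24.8, 0) = 24.8
Node uu (S = 112.4): continuation = e^(−0.12)·[0.9250·0.0000 + 0.0750·0.0000] = 0.0000; exercise value = 0.0000 ≤ continuation, so V_uu = 0.0000
Node ud (S = 83.09): continuation = e^(−0.12)·[0.9250·0.0000 + 0.0750·6.3756] = 0.4242; exercise value = 0.0000 ≤ continuation, so V_ud = 0.4242
Node dd (S = 61.41): continuation = e^(−0.12)·[0.9250·6.3756 + 0.0750·24.7994] = 6.8804; exercise value = 15.5875 > continuation, so V_dd = 15.5875 (exercise)
Node u (S = 97.75): continuation = e^(−0.12)·[0.9250·0.0000 + 0.0750·0.4242] = 0.0282; exercise value = 0.0000 ≤ continuation, so V_u = 0.0282
Node d (S = 72.25): continuation = e^(−0.12)·[0.9250·0.4242 + 0.0750·15.5875] = 1.3850; exercise value = 4.7500 > continuation, so V_d = 4.7500 (exercise)
Node 0 (S = 85): continuation = e^(−0.12)·[0.9250·0.0282 + 0.0750·4.7500] = 0.3392; exercise value = 0.0000 ≤ continuation, so V_0 = 0.3392

$0.34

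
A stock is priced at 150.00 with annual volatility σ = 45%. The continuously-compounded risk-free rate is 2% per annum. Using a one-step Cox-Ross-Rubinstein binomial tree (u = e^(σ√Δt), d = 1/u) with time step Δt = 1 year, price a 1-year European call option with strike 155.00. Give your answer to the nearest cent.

CRR parameters: u = e^(σ√Δt) = e^(0.45·√1) = 1.5683, d = 1/u = 0.6376
Per-period rate: rΔt = 0.02·1 = 0.02, so R = e^0.02 = 1.0202
Risk-neutral probability p = (e^0.02 − 0.6376)/(1.5683 − 0.6376) = 0.3826/0.9307 = 0.4111
Terminal stock prices: S_u = 235.2, S_d = 95.64
Terminal payoffs (S − K): max(80.25, 0) = 80.25, max(-59.36, 0) = 0
Node 0 (S = 150): V_0 = e^(−0.02)·[0.4111·80.2468 + 0.5889·0.0000] = 32.3336

32.33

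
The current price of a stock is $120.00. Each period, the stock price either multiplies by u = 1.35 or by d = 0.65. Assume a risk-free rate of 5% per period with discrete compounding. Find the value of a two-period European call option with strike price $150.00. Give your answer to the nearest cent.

$20.35

Risk-neutral probability p = (1 + 0.05 − 0.65)/(1.35 − 0.65) = 0.4000/0.7000 = 0.5714
Terminal stock prices: S_uu = 218.7, S_ud = 105.3, S_dd = 50.7
Terminal payoffs (S − K): max(68.7, 0) = 68.7, max(-44.7, 0) = 0, max(-99.3, 0) = 0
Node u (S = 162): V_u = 1/1.05·[0.5714·68.7000 + 0.4286·0.0000] = 37.3878
Node d (S = 78): V_d = 1/1.05·[0.5714·0.0000 + 0.4286·0.0000] = 0.0000
Node 0 (S = 120): V_0 = 1/1.05·[0.5714·37.3878 + 0.4286·0.0000] = 20.3471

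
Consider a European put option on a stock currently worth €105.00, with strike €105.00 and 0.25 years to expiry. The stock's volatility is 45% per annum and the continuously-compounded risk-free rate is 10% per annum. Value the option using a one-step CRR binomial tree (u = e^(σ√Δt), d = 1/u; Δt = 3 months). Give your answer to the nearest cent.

€10.32

CRR parameters: u = e^(σ√Δt) = e^(0.45·√0.25) = 1.2523, d = 1/u = 0.7985
Per-period rate: rΔt = 0.1·0.25 = 0.025, so R = e^0.025 = 1.0253
Risk-neutral probability p = (e^0.025 − 0.7985)/(1.2523 − 0.7985) = 0.2268/0.4538 = 0.4998
Terminal stock prices: S_u = 131.5, S_d = 83.84
Terminal payoffs (K − S): max(-26.49, 0) = 0, max(21.16, 0) = 21.16
Node 0 (S = 105): V_0 = e^(−0.025)·[0.4998·0.0000 + 0.5002·21.1558] = 10.3215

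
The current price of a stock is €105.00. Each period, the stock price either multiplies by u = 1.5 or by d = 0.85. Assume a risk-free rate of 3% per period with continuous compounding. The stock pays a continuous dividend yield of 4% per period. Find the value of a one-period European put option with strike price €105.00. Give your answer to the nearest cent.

€11.99

Per-period risk-free factor R = e^0.03 = 1.0305; dividend-adjusted growth = e^(0.03−0.04) = 0.9900.
Risk-neutral probability p = (0.9900 − 0.85)/(1.5 − 0.85) = 0.1400/0.6500 = 0.2155
Terminal stock prices: S_u = 157.5, S_d = 89.25
Terminal payoffs (K − S): max(-52.5, 0) = 0, max(15.75, 0) = 15.75
Node 0 (S = 105): V_0 = e^(−0.03)·[0.2155·0.0000 + 0.7845·15.7500] = 11.9913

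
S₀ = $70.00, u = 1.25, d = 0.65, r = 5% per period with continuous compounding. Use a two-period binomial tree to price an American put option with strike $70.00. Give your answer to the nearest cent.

$10.35

Risk-neutral probability p = (e^0.05 − 0.65)/(1.25 − 0.65) = 0.4013/0.6000 = 0.6688
Terminal stock prices: S_uu = 109.4, S_ud = 56.88, S_dd = 29.58
Terminal payoffs (K − S): max(-39.38, 0) = 0, max(13.12, 0) = 13.12, max(40.42, 0) = 40.42
Node u (S = 87.5): continuation = e^(−0.05)·[0.6688·0.0000 + 0.3312·13.1250] = 4.1352; exercise value = 0.0000 ≤ continuation, so V_u = 4.1352
Node d (S = 45.5): continuation = e^(−0.05)·[0.6688·13.1250 + 0.3312·40.4250] = 21.0861; exercise value = 24.5000 > continuation, so V_d = 24.5000 (exercise)
Node 0 (S = 70): continuation = e^(−0.05)·[0.6688·4.1352 + 0.3312·24.5000] = 10.3497; exercise value = 0.0000 ≤ continuation, so V_0 = 10.3497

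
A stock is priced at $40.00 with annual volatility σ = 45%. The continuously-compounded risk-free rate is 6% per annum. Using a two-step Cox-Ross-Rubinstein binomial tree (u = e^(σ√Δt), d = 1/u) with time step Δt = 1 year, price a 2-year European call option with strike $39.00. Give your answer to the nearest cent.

CRR parameters: u = e^(σ√Δt) = e^(0.45·√1) = 1.5683, d = 1/u = 0.6376
Per-period rate: rΔt = 0.06·1 = 0.06, so R = e^0.06 = 1.0618
Risk-neutral probability p = (e^0.06 − 0.6376)/(1.5683 − 0.6376) = 0.4242/0.9307 = 0.4558
Terminal stock prices: S_uu = 98.38, S_ud = 40, S_dd = 16.26
Terminal payoffs (S − K): max(59.38, 0) = 59.38, max(1, 0) = 1, max(-22.74, 0) = 0
Node u (S = 62.73): V_u = e^(−0.06)·[0.4558·59.3841 + 0.5442·1.0000] = 26.0037
Node d (S = 25.51): V_d = e^(−0.06)·[0.4558·1.0000 + 0.5442·0.0000] = 0.4293
Node 0 (S = 40): V_0 = e^(−0.06)·[0.4558·26.0037 + 0.5442·0.4293] = 11.3823

$11.38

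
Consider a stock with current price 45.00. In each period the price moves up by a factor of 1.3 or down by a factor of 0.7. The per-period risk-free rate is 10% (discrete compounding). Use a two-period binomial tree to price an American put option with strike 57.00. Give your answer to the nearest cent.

Risk-neutral probability p = (1 + 0.1 − 0.7)/(1.3 − 0.7) = 0.4000/0.6000 = 0.6667
Terminal stock prices: S_uu = 76.05, S_ud = 40.95, S_dd = 22.05
Terminal payoffs (K − S): max(-19.05, 0) = 0, max(16.05, 0) = 16.05, max(34.95, 0) = 34.95
Node u (S = 58.5): continuation = 1/1.1·[0.6667·0.0000 + 0.3333·16.0500] = 4.8636; exercise value = 0.0000 ≤ continuation, so V_u = 4.8636
Node d (S = 31.5): continuation = 1/1.1·[0.6667·16.0500 + 0.3333·34.9500] = 20.3182; exercise value = 25.5000 > continuation, so V_d = 25.5000 (exercise)
Node 0 (S = 45): continuation = 1/1.1·[0.6667·4.8636 + 0.3333·25.5000] = 10.6749; exercise value = 12.0000 > continuation, so V_0 = 12.0000 (exercise)

12.00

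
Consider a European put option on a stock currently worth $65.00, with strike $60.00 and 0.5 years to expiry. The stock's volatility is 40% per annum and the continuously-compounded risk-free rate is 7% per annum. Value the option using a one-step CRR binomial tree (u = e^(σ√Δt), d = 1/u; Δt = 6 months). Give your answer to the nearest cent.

$5.40

CRR parameters: u = e^(σ√Δt) = e^(0.4·√0.5) = 1.3269, d = 1/u = 0.7536
Per-period rate: rΔt = 0.07·0.5 = 0.035, so R = e^0.035 = 1.0356
Risk-neutral probability p = (e^0.035 − 0.7536)/(1.3269 − 0.7536) = 0.2820/0.5733 = 0.4919
Terminal stock prices: S_u = 86.25, S_d = 48.99
Terminal payoffs (K − S): max(-26.25, 0) = 0, max(11.01, 0) = 11.01
Node 0 (S = 65): V_0 = e^(−0.035)·[0.4919·0.0000 + 0.5081·11.0135] = 5.4036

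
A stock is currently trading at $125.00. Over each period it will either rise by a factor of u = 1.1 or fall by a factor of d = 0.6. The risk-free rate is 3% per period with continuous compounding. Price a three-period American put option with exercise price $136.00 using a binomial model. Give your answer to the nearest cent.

$18.53

Risk-neutral probability p = (e^0.03 − 0.6)/(1.1 − 0.6) = 0.4305/0.5000 = 0.8609
Terminal stock prices: S_uuu = 166.4, S_uud = 90.75, S_udd = 49.5, S_ddd = 27
Terminal payoffs (K − S): max(-30.38, 0) = 0, max(45.25, 0) = 45.25, max(86.5, 0) = 86.5, max(109, 0) = 109
Node uu (S = 151.3): continuation = e^(−0.03)·[0.8609·0.0000 + 0.1391·45.2500] = 6.1079; exercise value = 0.0000 ≤ continuation, so V_uu = 6.1079
Node ud (S = 82.5): continuation = e^(−0.03)·[0.8609·45.2500 + 0.1391·86.5000] = 49.4806; exercise value = 53.5000 > continuation, so V_ud = 53.5000 (exercise)
Node dd (S = 45): continuation = e^(−0.03)·[0.8609·86.5000 + 0.1391·109.0000] = 86.9806; exercise value = 91.0000 > continuation, so V_dd = 91.0000 (exercise)
Node u (S = 137.5): continuation = e^(−0.03)·[0.8609·6.1079 + 0.1391·53.5000] = 12.3243; exercise value = 0.0000 ≤ continuation, so V_u = 12.3243
Node d (S = 75): continuation = e^(−0.03)·[0.8609·53.5000 + 0.1391·91.0000] = 56.9806; exercise value = 61.0000 > continuation, so V_d = 61.0000 (exercise)
Node 0 (S = 125): continuation = e^(−0.03)·[0.8609·12.3243 + 0.1391·61.0000] = 18.5303; exercise value = 11.0000 ≤ continuation, so V_0 = 18.5303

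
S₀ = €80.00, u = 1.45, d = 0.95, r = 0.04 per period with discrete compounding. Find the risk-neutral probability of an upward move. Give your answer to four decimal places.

p = 0.1800

Risk-neutral probability p = (1 + 0.04 − 0.95)/(1.45 − 0.95) = 0.0900/0.5000 = 0.1800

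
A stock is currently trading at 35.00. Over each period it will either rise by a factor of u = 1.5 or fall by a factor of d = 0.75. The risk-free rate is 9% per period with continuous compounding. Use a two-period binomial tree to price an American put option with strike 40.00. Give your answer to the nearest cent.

6.93

Risk-neutral probability p = (e^0.09 − 0.75)/(1.5 − 0.75) = 0.3442/0.7500 = 0.4589
Terminal stock prices: S_uu = 78.75, S_ud = 39.38, S_dd = 19.69
Terminal payoffs (K − S): max(-38.75, 0) = 0, max(0.625, 0) = 0.625, max(20.31, 0) = 20.31
Node u (S = 52.5): continuation = e^(−0.09)·[0.4589·0.0000 + 0.5411·0.6250] = 0.3091; exercise value = 0.0000 ≤ continuation, so V_u = 0.3091
Node d (S = 26.25): continuation = e^(−0.09)·[0.4589·0.6250 + 0.5411·20.3125] = 10.3072; exercise value = 13.7500 > continuation, so V_d = 13.7500 (exercise)
Node 0 (S = 35): continuation = e^(−0.09)·[0.4589·0.3091 + 0.5411·13.7500] = 6.9294; exercise value = 5.0000 ≤ continuation, so V_0 = 6.9294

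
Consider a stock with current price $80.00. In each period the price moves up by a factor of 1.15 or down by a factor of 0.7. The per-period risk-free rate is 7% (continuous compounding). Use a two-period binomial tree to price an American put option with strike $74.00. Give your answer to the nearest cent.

Risk-neutral probability p = (e^0.07 − 0.7)/(1.15 − 0.7) = 0.3725/0.4500 = 0.8278
Terminal stock prices: S_uu = 105.8, S_ud = 64.4, S_dd = 39.2
Terminal payoffs (K − S): max(-31.8, 0) = 0, max(9.6, 0) = 9.6, max(34.8, 0) = 34.8
Node u (S = 92): continuation = e^(−0.07)·[0.8278·0.0000 + 0.1722·9.6000] = 1.5414; exercise value = 0.0000 ≤ continuation, so V_u = 1.5414
Node d (S = 56): continuation = e^(−0.07)·[0.8278·9.6000 + 0.1722·34.8000] = 12.9971; exercise value = 18.0000 > continuation, so V_d = 18.0000 (exercise)
Node 0 (S = 80): continuation = e^(−0.07)·[0.8278·1.5414 + 0.1722·18.0000] = 4.0798; exercise value = 0.0000 ≤ continuation, so V_0 = 4.0798

$4.08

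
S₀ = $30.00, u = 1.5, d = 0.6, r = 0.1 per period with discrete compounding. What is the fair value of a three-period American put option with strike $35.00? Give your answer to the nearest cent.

$8.50

Risk-neutral probability p = (1 + 0.1 − 0.6)/(1.5 − 0.6) = 0.5000/0.9000 = 0.5556
Terminal stock prices: S_uuu = 101.2, S_uud = 40.5, S_udd = 16.2, S_ddd = 6.48
Terminal payoffs (K − S): max(-66.25, 0) = 0, max(-5.5, 0) = 0, max(18.8, 0) = 18.8, max(28.52, 0) = 28.52
Node uu (S = 67.5): continuation = 1/1.1·[0.5556·0.0000 + 0.4444·0.0000] = 0.0000; exercise value = 0.0000 ≤ continuation, so V_uu = 0.0000
Node ud (S = 27): continuation = 1/1.1·[0.5556·0.0000 + 0.4444·18.8000] = 7.5960; exercise value = 8.0000 > continuation, so V_ud = 8.0000 (exercise)
Node dd (S = 10.8): continuation = 1/1.1·[0.5556·18.8000 + 0.4444·28.5200] = 21.0182; exercise value = 24.2000 > continuation, so V_dd = 24.2000 (exercise)
Node u (S = 45): continuation = 1/1.1·[0.5556·0.0000 + 0.4444·8.0000] = 3.2323; exercise value = 0.0000 ≤ continuation, so V_u = 3.2323
Node d (S = 18): continuation = 1/1.1·[0.5556·8.0000 + 0.4444·24.2000] = 13.8182; exercise value = 17.0000 > continuation, so V_d = 17.0000 (exercise)
Node 0 (S = 30): continuation = 1/1.1·[0.5556·3.2323 + 0.4444·17.0000] = 8.5012; exercise value = 5.0000 ≤ continuation, so V_0 = 8.5012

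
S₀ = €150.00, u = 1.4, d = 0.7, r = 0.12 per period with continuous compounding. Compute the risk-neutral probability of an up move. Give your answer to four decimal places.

p = 0.6107

Risk-neutral probability p = (e^0.12 − 0.7)/(1.4 − 0.7) = 0.4275/0.7000 = 0.6107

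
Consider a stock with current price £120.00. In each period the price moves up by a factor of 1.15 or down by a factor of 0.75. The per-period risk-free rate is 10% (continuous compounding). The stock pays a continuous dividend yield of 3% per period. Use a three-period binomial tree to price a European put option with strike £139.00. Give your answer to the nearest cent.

£10.19

Per-period risk-free factor R = e^0.1 = 1.1052; dividend-adjusted growth = e^(0.1−0.03) = 1.0725.
Risk-neutral probability p = (1.0725 − 0.75)/(1.15 − 0.75) = 0.3225/0.4000 = 0.8063
Terminal stock prices: S_uuu = 182.5, S_uud = 119, S_udd = 77.62, S_ddd = 50.62
Terminal payoffs (K − S): max(-43.5, 0) = 0, max(19.98, 0) = 19.98, max(61.38, 0) = 61.38, max(88.38, 0) = 88.38
Node uu (S = 158.7): V_uu = e^(−0.1)·[0.8063·0.0000 + 0.1937·19.9750] = 3.5015
Node ud (S = 103.5): V_ud = e^(−0.1)·[0.8063·19.9750 + 0.1937·61.3750] = 25.3313
Node dd (S = 67.5): V_dd = e^(−0.1)·[0.8063·61.3750 + 0.1937·88.3750] = 60.2673
Node u (S = 138): V_u = e^(−0.1)·[0.8063·3.5015 + 0.1937·25.3313] = 6.9949
Node d (S = 90): V_d = e^(−0.1)·[0.8063·25.3313 + 0.1937·60.2673] = 29.0448
Node 0 (S = 120): V_0 = e^(−0.1)·[0.8063·6.9949 + 0.1937·29.0448] = 10.1945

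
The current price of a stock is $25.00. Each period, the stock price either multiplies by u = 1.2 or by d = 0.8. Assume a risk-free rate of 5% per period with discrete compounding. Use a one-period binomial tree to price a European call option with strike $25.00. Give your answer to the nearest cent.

Risk-neutral probability p = (1 + 0.05 − 0.8)/(1.2 − 0.8) = 0.2500/0.4000 = 0.6250
Terminal stock prices: S_u = 30, S_d = 20
Terminal payoffs (S − K): max(5, 0) = 5, max(-5, 0) = 0
Node 0 (S = 25): V_0 = 1/1.05·[0.6250·5.0000 + 0.3750·0.0000] = 2.9762

$2.98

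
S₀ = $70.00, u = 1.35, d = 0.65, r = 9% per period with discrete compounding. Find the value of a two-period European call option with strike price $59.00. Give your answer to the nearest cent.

$23.76

Risk-neutral probability p = (1 + 0.09 − 0.65)/(1.35 − 0.65) = 0.4400/0.7000 = 0.6286
Terminal stock prices: S_uu = 127.6, S_ud = 61.43, S_dd = 29.58
Terminal payoffs (S − K): max(68.58, 0) = 68.58, max(2.425, 0) = 2.425, max(-29.42, 0) = 0
Node u (S = 94.5): V_u = 1/1.09·[0.6286·68.5750 + 0.3714·2.4250] = 40.3716
Node d (S = 45.5): V_d = 1/1.09·[0.6286·2.4250 + 0.3714·0.0000] = 1.3984
Node 0 (S = 70): V_0 = 1/1.09·[0.6286·40.3716 + 0.3714·1.3984] = 23.7576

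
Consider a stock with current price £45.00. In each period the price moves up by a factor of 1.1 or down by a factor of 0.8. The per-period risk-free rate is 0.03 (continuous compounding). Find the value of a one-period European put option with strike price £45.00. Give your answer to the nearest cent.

£2.02

Risk-neutral probability p = (e^0.03 − 0.8)/(1.1 − 0.8) = 0.2305/0.3000 = 0.7682
Terminal stock prices: S_u = 49.5, S_d = 36
Terminal payoffs (K − S): max(-4.5, 0) = 0, max(9, 0) = 9
Node 0 (S = 45): V_0 = e^(−0.03)·[0.7682·0.0000 + 0.2318·9.0000] = 2.0247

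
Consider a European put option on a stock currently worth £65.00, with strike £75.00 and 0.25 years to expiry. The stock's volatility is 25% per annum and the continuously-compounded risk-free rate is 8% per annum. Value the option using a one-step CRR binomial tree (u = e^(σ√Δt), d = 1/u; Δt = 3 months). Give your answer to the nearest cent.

£8.51

CRR parameters: u = e^(σ√Δt) = e^(0.25·√0.25) = 1.1331, d = 1/u = 0.8825
Per-period rate: rΔt = 0.08·0.25 = 0.02, so R = e^0.02 = 1.0202
Risk-neutral probability p = (e^0.02 − 0.8825)/(1.1331 − 0.8825) = 0.1377/0.2507 = 0.5494
Terminal stock prices: S_u = 73.65, S_d = 57.36
Terminal payoffs (K − S): max(1.345, 0) = 1.345, max(17.64, 0) = 17.64
Node 0 (S = 65): V_0 = e^(−0.02)·[0.5494·1.3454 + 0.4506·17.6377] = 8.5149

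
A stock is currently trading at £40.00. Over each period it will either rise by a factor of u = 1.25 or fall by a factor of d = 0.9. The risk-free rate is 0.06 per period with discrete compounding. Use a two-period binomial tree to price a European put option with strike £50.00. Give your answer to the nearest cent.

Risk-neutral probability p = (1 + 0.06 − 0.9)/(1.25 − 0.9) = 0.1600/0.3500 = 0.4571
Terminal stock prices: S_uu = 62.5, S_ud = 45, S_dd = 32.4
Terminal payoffs (K − S): max(-12.5, 0) = 0, max(5, 0) = 5, max(17.6, 0) = 17.6
Node u (S = 50): V_u = 1/1.06·[0.4571·0.0000 + 0.5429·5.0000] = 2.5606
Node d (S = 36): V_d = 1/1.06·[0.4571·5.0000 + 0.5429·17.6000] = 11.1698
Node 0 (S = 40): V_0 = 1/1.06·[0.4571·2.5606 + 0.5429·11.1698] = 6.8247

£6.82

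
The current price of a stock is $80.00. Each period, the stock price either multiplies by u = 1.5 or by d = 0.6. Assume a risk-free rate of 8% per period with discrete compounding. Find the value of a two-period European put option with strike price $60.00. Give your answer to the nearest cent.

Risk-neutral probability p = (1 + 0.08 − 0.6)/(1.5 − 0.6) = 0.4800/0.9000 = 0.5333
Terminal stock prices: S_uu = 180, S_ud = 72, S_dd = 28.8
Terminal payoffs (K − S): max(-120, 0) = 0, max(-12, 0) = 0, max(31.2, 0) = 31.2
Node u (S = 120): V_u = 1/1.08·[0.5333·0.0000 + 0.4667·0.0000] = 0.0000
Node d (S = 48): V_d = 1/1.08·[0.5333·0.0000 + 0.4667·31.2000] = 13.4815
Node 0 (S = 80): V_0 = 1/1.08·[0.5333·0.0000 + 0.4667·13.4815] = 5.8253

$5.83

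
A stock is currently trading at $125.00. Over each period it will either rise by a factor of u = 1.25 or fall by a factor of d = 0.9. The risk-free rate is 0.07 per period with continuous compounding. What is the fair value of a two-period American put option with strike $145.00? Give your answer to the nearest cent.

$20.00

Risk-neutral probability p = (e^0.07 − 0.9)/(1.25 − 0.9) = 0.1725/0.3500 = 0.4929
Terminal stock prices: S_uu = 195.3, S_ud = 140.6, S_dd = 101.2
Terminal payoffs (K − S): max(-50.31, 0) = 0, max(4.375, 0) = 4.375, max(43.75, 0) = 43.75
Node u (S = 156.2): continuation = e^(−0.07)·[0.4929·0.0000 + 0.5071·4.3750] = 2.0687; exercise value = 0.0000 ≤ continuation, so V_u = 2.0687
Node d (S = 112.5): continuation = e^(−0.07)·[0.4929·4.3750 + 0.5071·43.7500] = 22.6971; exercise value = 32.5000 > continuation, so V_d = 32.5000 (exercise)
Node 0 (S = 125): continuation = e^(−0.07)·[0.4929·2.0687 + 0.5071·32.5000] = 16.3178; exercise value = 20.0000 > continuation, so V_0 = 20.0000 (exercise)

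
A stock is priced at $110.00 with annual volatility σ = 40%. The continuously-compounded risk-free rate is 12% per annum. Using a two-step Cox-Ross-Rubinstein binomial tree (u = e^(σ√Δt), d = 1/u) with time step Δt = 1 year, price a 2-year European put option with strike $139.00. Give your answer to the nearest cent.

CRR parameters: u = e^(σ√Δt) = e^(0.4·√1) = 1.4918, d = 1/u = 0.6703
Per-period rate: rΔt = 0.12·1 = 0.12, so R = e^0.12 = 1.1275
Risk-neutral probability p = (e^0.12 − 0.6703)/(1.4918 − 0.6703) = 0.4572/0.8215 = 0.5565
Terminal stock prices: S_uu = 244.8, S_ud = 110, S_dd = 49.43
Terminal payoffs (K − S): max(-105.8, 0) = 0, max(29, 0) = 29, max(89.57, 0) = 89.57
Node u (S = 164.1): V_u = e^(−0.12)·[0.5565·0.0000 + 0.4435·29.0000] = 11.4068
Node d (S = 73.74): V_d = e^(−0.12)·[0.5565·29.0000 + 0.4435·89.5738] = 49.5467
Node 0 (S = 110): V_0 = e^(−0.12)·[0.5565·11.4068 + 0.4435·49.5467] = 25.1189

$25.12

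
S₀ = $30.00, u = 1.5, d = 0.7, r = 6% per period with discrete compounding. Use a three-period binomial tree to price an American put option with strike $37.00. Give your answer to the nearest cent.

$10.01

Risk-neutral probability p = (1 + 0.06 − 0.7)/(1.5 − 0.7) = 0.3600/0.8000 = 0.4500
Terminal stock prices: S_uuu = 101.2, S_uud = 47.25, S_udd = 22.05, S_ddd = 10.29
Terminal payoffs (K − S): max(-64.25, 0) = 0, max(-10.25, 0) = 0, max(14.95, 0) = 14.95, max(26.71, 0) = 26.71
Node uu (S = 67.5): continuation = 1/1.06·[0.4500·0.0000 + 0.5500·0.0000] = 0.0000; exercise value = 0.0000 ≤ continuation, so V_uu = 0.0000
Node ud (S = 31.5): continuation = 1/1.06·[0.4500·0.0000 + 0.5500·14.9500] = 7.7571; exercise value = 5.5000 ≤ continuation, so V_ud = 7.7571
Node dd (S = 14.7): continuation = 1/1.06·[0.4500·14.9500 + 0.5500·26.7100] = 20.2057; exercise value = 22.3000 > continuation, so V_dd = 22.3000 (exercise)
Node u (S = 45): continuation = 1/1.06·[0.4500·0.0000 + 0.5500·7.7571] = 4.0249; exercise value = 0.0000 ≤ continuation, so V_u = 4.0249
Node d (S = 21): continuation = 1/1.06·[0.4500·7.7571 + 0.5500·22.3000] = 14.8639; exercise value = 16.0000 > continuation, so V_d = 16.0000 (exercise)
Node 0 (S = 30): continuation = 1/1.06·[0.4500·4.0249 + 0.5500·16.0000] = 10.0106; exercise value = 7.0000 ≤ continuation, so V_0 = 10.0106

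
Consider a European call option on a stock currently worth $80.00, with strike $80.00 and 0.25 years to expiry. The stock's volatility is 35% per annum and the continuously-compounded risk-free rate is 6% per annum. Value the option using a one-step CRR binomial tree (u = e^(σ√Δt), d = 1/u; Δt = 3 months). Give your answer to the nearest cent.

$7.53

CRR parameters: u = e^(σ√Δt) = e^(0.35·√0.25) = 1.1912, d = 1/u = 0.8395
Per-period rate: rΔt = 0.06·0.25 = 0.015, so R = e^0.015 = 1.0151
Risk-neutral probability p = (e^0.015 − 0.8395)/(1.1912 − 0.8395) = 0.1757/0.3518 = 0.4993
Terminal stock prices: S_u = 95.3, S_d = 67.16
Terminal payoffs (S − K): max(15.3, 0) = 15.3, max(-12.84, 0) = 0
Node 0 (S = 80): V_0 = e^(−0.015)·[0.4993·15.2997 + 0.5007·0.0000] = 7.5257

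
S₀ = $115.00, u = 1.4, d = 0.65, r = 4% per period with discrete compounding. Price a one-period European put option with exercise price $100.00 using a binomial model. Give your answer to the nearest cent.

$11.65

Risk-neutral probability p = (1 + 0.04 − 0.65)/(1.4 − 0.65) = 0.3900/0.7500 = 0.5200
Terminal stock prices: S_u = 161, S_d = 74.75
Terminal payoffs (K − S): max(-61, 0) = 0, max(25.25, 0) = 25.25
Node 0 (S = 115): V_0 = 1/1.04·[0.5200·0.0000 + 0.4800·25.2500] = 11.6538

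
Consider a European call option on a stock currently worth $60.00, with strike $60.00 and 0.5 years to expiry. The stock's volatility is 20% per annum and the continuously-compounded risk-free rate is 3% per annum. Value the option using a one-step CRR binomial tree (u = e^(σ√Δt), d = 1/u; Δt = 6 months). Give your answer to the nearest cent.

CRR parameters: u = e^(σ√Δt) = e^(0.2·√0.5) = 1.1519, d = 1/u = 0.8681
Per-period rate: rΔt = 0.03·0.5 = 0.015, so R = e^0.015 = 1.0151
Risk-neutral probability p = (e^0.015 − 0.8681)/(1.1519 − 0.8681) = 0.1470/0.2838 = 0.5180
Terminal stock prices: S_u = 69.11, S_d = 52.09
Terminal payoffs (S − K): max(9.115, 0) = 9.115, max(-7.913, 0) = 0
Node 0 (S = 60): V_0 = e^(−0.015)·[0.5180·9.1146 + 0.4820·0.0000] = 4.6507

$4.65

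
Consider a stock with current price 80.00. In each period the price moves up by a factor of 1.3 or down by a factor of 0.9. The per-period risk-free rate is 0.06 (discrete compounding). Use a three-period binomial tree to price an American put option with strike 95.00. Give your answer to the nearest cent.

Risk-neutral probability p = (1 + 0.06 − 0.9)/(1.3 − 0.9) = 0.1600/0.4000 = 0.4000
Terminal stock prices: S_uuu = 175.8, S_uud = 121.7, S_udd = 84.24, S_ddd = 58.32
Terminal payoffs (K − S): max(-80.76, 0) = 0, max(-26.68, 0) = 0, max(10.76, 0) = 10.76, max(36.68, 0) = 36.68
Node uu (S = 135.2): continuation = 1/1.06·[0.4000·0.0000 + 0.6000·0.0000] = 0.0000; exercise value = 0.0000 ≤ continuation, so V_uu = 0.0000
Node ud (S = 93.6): continuation = 1/1.06·[0.4000·0.0000 + 0.6000·10.7600] = 6.0906; exercise value = 1.4000 ≤ continuation, so V_ud = 6.0906
Node dd (S = 64.8): continuation = 1/1.06·[0.4000·10.7600 + 0.6000·36.6800] = 24.8226; exercise value = 30.2000 > continuation, so V_dd = 30.2000 (exercise)
Node u (S = 104): continuation = 1/1.06·[0.4000·0.0000 + 0.6000·6.0906] = 3.4475; exercise value = 0.0000 ≤ continuation, so V_u = 3.4475
Node d (S = 72): continuation = 1/1.06·[0.4000·6.0906 + 0.6000·30.2000] = 19.3927; exercise value = 23.0000 > continuation, so V_d = 23.0000 (exercise)
Node 0 (S = 80): continuation = 1/1.06·[0.4000·3.4475 + 0.6000·23.0000] = 14.3198; exercise value = 15.0000 > continuation, so V_0 = 15.0000 (exercise)

15.00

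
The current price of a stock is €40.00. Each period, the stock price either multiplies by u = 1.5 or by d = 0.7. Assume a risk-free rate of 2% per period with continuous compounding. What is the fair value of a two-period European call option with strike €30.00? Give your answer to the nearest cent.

Risk-neutral probability p = (e^0.02 − 0.7)/(1.5 − 0.7) = 0.3202/0.8000 = 0.4003
Terminal stock prices: S_uu = 90, S_ud = 42, S_dd = 19.6
Terminal payoffs (S − K): max(60, 0) = 60, max(12, 0) = 12, max(-10.4, 0) = 0
Node u (S = 60): V_u = e^(−0.02)·[0.4003·60.0000 + 0.5997·12.0000] = 30.5940
Node d (S = 28): V_d = e^(−0.02)·[0.4003·12.0000 + 0.5997·0.0000] = 4.7079
Node 0 (S = 40): V_0 = e^(−0.02)·[0.4003·30.5940 + 0.5997·4.7079] = 14.7705

€14.77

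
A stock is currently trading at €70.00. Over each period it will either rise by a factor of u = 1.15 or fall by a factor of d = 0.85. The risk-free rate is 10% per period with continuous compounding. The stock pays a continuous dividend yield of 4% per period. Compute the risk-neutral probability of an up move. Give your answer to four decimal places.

Per-period risk-free factor R = e^0.1 = 1.1052; dividend-adjusted growth = e^(0.1−0.04) = 1.0618.
Risk-neutral probability p = (1.0618 − 0.85)/(1.15 − 0.85) = 0.2118/0.3000 = 0.7061

p = 0.7061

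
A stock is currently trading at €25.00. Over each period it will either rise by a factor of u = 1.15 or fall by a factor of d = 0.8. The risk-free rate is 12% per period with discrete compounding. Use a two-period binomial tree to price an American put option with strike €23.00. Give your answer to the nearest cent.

€0.23

Risk-neutral probability p = (1 + 0.12 − 0.8)/(1.15 − 0.8) = 0.3200/0.3500 = 0.9143
Terminal stock prices: S_uu = 33.06, S_ud = 23, S_dd = 16
Terminal payoffs (K − S): max(-10.06, 0) = 0, max(0, 0) = 0, max(7, 0) = 7
Node u (S = 28.75): continuation = 1/1.12·[0.9143·0.0000 + 0.0857·0.0000] = 0.0000; exercise value = 0.0000 ≤ continuation, so V_u = 0.0000
Node d (S = 20): continuation = 1/1.12·[0.9143·0.0000 + 0.0857·7.0000] = 0.5357; exercise value = 3.0000 > continuation, so V_d = 3.0000 (exercise)
Node 0 (S = 25): continuation = 1/1.12·[0.9143·0.0000 + 0.0857·3.0000] = 0.2296; exercise value = 0.0000 ≤ continuation, so V_0 = 0.2296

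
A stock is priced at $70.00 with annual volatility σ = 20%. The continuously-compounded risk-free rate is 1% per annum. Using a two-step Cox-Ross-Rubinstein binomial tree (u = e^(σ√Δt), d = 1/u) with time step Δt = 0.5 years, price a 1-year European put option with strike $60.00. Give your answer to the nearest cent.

CRR parameters: u = e^(σ√Δt) = e^(0.2·√0.5) = 1.1519, d = 1/u = 0.8681
Per-period rate: rΔt = 0.01·0.5 = 0.005, so R = e^0.005 = 1.0050
Risk-neutral probability p = (e^0.005 − 0.8681)/(1.1519 − 0.8681) = 0.1369/0.2838 = 0.4824
Terminal stock prices: S_uu = 92.88, S_ud = 70, S_dd = 52.75
Terminal payoffs (K − S): max(-32.88, 0) = 0, max(-10, 0) = 0, max(7.245, 0) = 7.245
Node u (S = 80.63): V_u = e^(−0.005)·[0.4824·0.0000 + 0.5176·0.0000] = 0.0000
Node d (S = 60.77): V_d = e^(−0.005)·[0.4824·0.0000 + 0.5176·7.2453] = 3.7317
Node 0 (S = 70): V_0 = e^(−0.005)·[0.4824·0.0000 + 0.5176·3.7317] = 1.9220

$1.92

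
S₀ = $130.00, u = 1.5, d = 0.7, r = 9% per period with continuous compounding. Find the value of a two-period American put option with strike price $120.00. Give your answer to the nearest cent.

$13.45

Risk-neutral probability p = (e^0.09 − 0.7)/(1.5 − 0.7) = 0.3942/0.8000 = 0.4927
Terminal stock prices: S_uu = 292.5, S_ud = 136.5, S_dd = 63.7
Terminal payoffs (K − S): max(-172.5, 0) = 0, max(-16.5, 0) = 0, max(56.3, 0) = 56.3
Node u (S = 195): continuation = e^(−0.09)·[0.4927·0.0000 + 0.5073·0.0000] = 0.0000; exercise value = 0.0000 ≤ continuation, so V_u = 0.0000
Node d (S = 91): continuation = e^(−0.09)·[0.4927·0.0000 + 0.5073·56.3000] = 26.1019; exercise value = 29.0000 > continuation, so V_d = 29.0000 (exercise)
Node 0 (S = 130): continuation = e^(−0.09)·[0.4927·0.0000 + 0.5073·29.0000] = 13.4450; exercise value = 0.0000 ≤ continuation, so V_0 = 13.4450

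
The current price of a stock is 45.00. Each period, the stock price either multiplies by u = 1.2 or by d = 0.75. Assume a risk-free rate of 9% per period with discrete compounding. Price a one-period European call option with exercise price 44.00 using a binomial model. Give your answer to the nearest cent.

6.93

Risk-neutral probability p = (1 + 0.09 − 0.75)/(1.2 − 0.75) = 0.3400/0.4500 = 0.7556
Terminal stock prices: S_u = 54, S_d = 33.75
Terminal payoffs (S − K): max(10, 0) = 10, max(-10.25, 0) = 0
Node 0 (S = 45): V_0 = 1/1.09·[0.7556·10.0000 + 0.2444·0.0000] = 6.9317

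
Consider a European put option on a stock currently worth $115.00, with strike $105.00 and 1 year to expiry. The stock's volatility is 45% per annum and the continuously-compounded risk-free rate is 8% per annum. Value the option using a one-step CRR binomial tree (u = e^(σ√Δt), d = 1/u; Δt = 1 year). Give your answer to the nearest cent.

$15.24

CRR parameters: u = e^(σ√Δt) = e^(0.45·√1) = 1.5683, d = 1/u = 0.6376
Per-period rate: rΔt = 0.08·1 = 0.08, so R = e^0.08 = 1.0833
Risk-neutral probability p = (e^0.08 − 0.6376)/(1.5683 − 0.6376) = 0.4457/0.9307 = 0.4789
Terminal stock prices: S_u = 180.4, S_d = 73.33
Terminal payoffs (K − S): max(-75.36, 0) = 0, max(31.67, 0) = 31.67
Node 0 (S = 115): V_0 = e^(−0.08)·[0.4789·0.0000 + 0.5211·31.6728] = 15.2372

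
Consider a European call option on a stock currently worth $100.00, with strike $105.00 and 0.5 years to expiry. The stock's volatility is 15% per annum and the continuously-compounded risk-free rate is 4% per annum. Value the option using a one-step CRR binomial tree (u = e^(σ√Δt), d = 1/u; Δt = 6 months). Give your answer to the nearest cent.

$3.45

CRR parameters: u = e^(σ√Δt) = e^(0.15·√0.5) = 1.1119, d = 1/u = 0.8994
Per-period rate: rΔt = 0.04·0.5 = 0.02, so R = e^0.02 = 1.0202
Risk-neutral probability p = (e^0.02 − 0.8994)/(1.1119 − 0.8994) = 0.1208/0.2125 = 0.5686
Terminal stock prices: S_u = 111.2, S_d = 89.94
Terminal payoffs (S − K): max(6.19, 0) = 6.19, max(-15.06, 0) = 0
Node 0 (S = 100): V_0 = e^(−0.02)·[0.5686·6.1895 + 0.4314·0.0000] = 3.4494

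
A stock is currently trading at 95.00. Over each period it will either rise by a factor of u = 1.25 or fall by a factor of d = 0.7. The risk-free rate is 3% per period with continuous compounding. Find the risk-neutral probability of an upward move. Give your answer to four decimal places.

p = 0.6008

Risk-neutral probability p = (e^0.03 − 0.7)/(1.25 − 0.7) = 0.3305/0.5500 = 0.6008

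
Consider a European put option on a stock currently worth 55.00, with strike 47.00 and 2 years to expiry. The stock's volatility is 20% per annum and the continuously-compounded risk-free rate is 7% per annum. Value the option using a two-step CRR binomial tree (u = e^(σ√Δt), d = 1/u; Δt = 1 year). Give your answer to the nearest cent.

1.20

CRR parameters: u = e^(σ√Δt) = e^(0.2·√1) = 1.2214, d = 1/u = 0.8187
Per-period rate: rΔt = 0.07·1 = 0.07, so R = e^0.07 = 1.0725
Risk-neutral probability p = (e^0.07 − 0.8187)/(1.2214 − 0.8187) = 0.2538/0.4027 = 0.6302
Terminal stock prices: S_uu = 82.05, S_ud = 55, S_dd = 36.87
Terminal payoffs (K − S): max(-35.05, 0) = 0, max(-8, 0) = 0, max(10.13, 0) = 10.13
Node u (S = 67.18): V_u = e^(−0.07)·[0.6302·0.0000 + 0.3698·0.0000] = 0.0000
Node d (S = 45.03): V_d = e^(−0.07)·[0.6302·0.0000 + 0.3698·10.1324] = 3.4933
Node 0 (S = 55): V_0 = e^(−0.07)·[0.6302·0.0000 + 0.3698·3.4933] = 1.2044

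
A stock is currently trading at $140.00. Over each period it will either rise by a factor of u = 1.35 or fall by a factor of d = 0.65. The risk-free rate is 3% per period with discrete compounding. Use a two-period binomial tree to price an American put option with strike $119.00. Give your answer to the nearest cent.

Risk-neutral probability p = (1 + 0.03 − 0.65)/(1.35 − 0.65) = 0.3800/0.7000 = 0.5429
Terminal stock prices: S_uu = 255.2, S_ud = 122.9, S_dd = 59.15
Terminal payoffs (K − S): max(-136.2, 0) = 0, max(-3.85, 0) = 0, max(59.85, 0) = 59.85
Node u (S = 189): continuation = 1/1.03·[0.5429·0.0000 + 0.4571·0.0000] = 0.0000; exercise value = 0.0000 ≤ continuation, so V_u = 0.0000
Node d (S = 91): continuation = 1/1.03·[0.5429·0.0000 + 0.4571·59.8500] = 26.5631; exercise value = 28.0000 > continuation, so V_d = 28.0000 (exercise)
Node 0 (S = 140): continuation = 1/1.03·[0.5429·0.0000 + 0.4571·28.0000] = 12.4272; exercise value = 0.0000 ≤ continuation, so V_0 = 12.4272

$12.43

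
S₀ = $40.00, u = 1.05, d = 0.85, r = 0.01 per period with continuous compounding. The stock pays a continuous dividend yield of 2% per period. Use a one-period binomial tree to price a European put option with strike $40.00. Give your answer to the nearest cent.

$1.78

Per-period risk-free factor R = e^0.01 = 1.0101; dividend-adjusted growth = e^(0.01−0.02) = 0.9900.
Risk-neutral probability p = (0.9900 − 0.85)/(1.05 − 0.85) = 0.1400/0.2000 = 0.7002
Terminal stock prices: S_u = 42, S_d = 34
Terminal payoffs (K − S): max(-2, 0) = 0, max(6, 0) = 6
Node 0 (S = 40): V_0 = e^(−0.01)·[0.7002·0.0000 + 0.2998·6.0000] = 1.7806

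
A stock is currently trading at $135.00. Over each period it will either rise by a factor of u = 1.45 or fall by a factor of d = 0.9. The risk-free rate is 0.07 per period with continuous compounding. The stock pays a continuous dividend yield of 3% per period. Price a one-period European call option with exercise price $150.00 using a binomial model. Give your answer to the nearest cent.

Per-period risk-free factor R = e^0.07 = 1.0725; dividend-adjusted growth = e^(0.07−0.03) = 1.0408.
Risk-neutral probability p = (1.0408 − 0.9)/(1.45 − 0.9) = 0.1408/0.5500 = 0.2560
Terminal stock prices: S_u = 195.8, S_d = 121.5
Terminal payoffs (S − K): max(45.75, 0) = 45.75, max(-28.5, 0) = 0
Node 0 (S = 135): V_0 = e^(−0.07)·[0.2560·45.7500 + 0.7440·0.0000] = 10.9210

$10.92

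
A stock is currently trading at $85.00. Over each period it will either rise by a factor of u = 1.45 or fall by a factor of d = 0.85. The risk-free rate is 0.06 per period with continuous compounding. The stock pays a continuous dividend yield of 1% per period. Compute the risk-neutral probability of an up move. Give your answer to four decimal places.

Per-period risk-free factor R = e^0.06 = 1.0618; dividend-adjusted growth = e^(0.06−0.01) = 1.0513.
Risk-neutral probability p = (1.0513 − 0.85)/(1.45 − 0.85) = 0.2013/0.6000 = 0.3355

p = 0.3355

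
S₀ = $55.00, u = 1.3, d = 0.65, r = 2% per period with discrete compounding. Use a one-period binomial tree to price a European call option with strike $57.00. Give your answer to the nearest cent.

Risk-neutral probability p = (1 + 0.02 − 0.65)/(1.3 − 0.65) = 0.3700/0.6500 = 0.5692
Terminal stock prices: S_u = 71.5, S_d = 35.75
Terminal payoffs (S − K): max(14.5, 0) = 14.5, max(-21.25, 0) = 0
Node 0 (S = 55): V_0 = 1/1.02·[0.5692·14.5000 + 0.4308·0.0000] = 8.0920

$8.09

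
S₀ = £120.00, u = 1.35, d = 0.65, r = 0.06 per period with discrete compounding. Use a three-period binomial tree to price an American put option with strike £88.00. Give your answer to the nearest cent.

£9.00

Risk-neutral probability p = (1 + 0.06 − 0.65)/(1.35 − 0.65) = 0.4100/0.7000 = 0.5857
Terminal stock prices: S_uuu = 295.2, S_uud = 142.2, S_udd = 68.45, S_ddd = 32.95
Terminal payoffs (K − S): max(-207.2, 0) = 0, max(-54.16, 0) = 0, max(19.55, 0) = 19.55, max(55.05, 0) = 55.05
Node uu (S = 218.7): continuation = 1/1.06·[0.5857·0.0000 + 0.4143·0.0000] = 0.0000; exercise value = 0.0000 ≤ continuation, so V_uu = 0.0000
Node ud (S = 105.3): continuation = 1/1.06·[0.5857·0.0000 + 0.4143·19.5550] = 7.6428; exercise value = 0.0000 ≤ continuation, so V_ud = 7.6428
Node dd (S = 50.7): continuation = 1/1.06·[0.5857·19.5550 + 0.4143·55.0450] = 32.3189; exercise value = 37.3000 > continuation, so V_dd = 37.3000 (exercise)
Node u (S = 162): continuation = 1/1.06·[0.5857·0.0000 + 0.4143·7.6428] = 2.9871; exercise value = 0.0000 ≤ continuation, so V_u = 2.9871
Node d (S = 78): continuation = 1/1.06·[0.5857·7.6428 + 0.4143·37.3000] = 18.8013; exercise value = 10.0000 ≤ continuation, so V_d = 18.8013
Node 0 (S = 120): continuation = 1/1.06·[0.5857·2.9871 + 0.4143·18.8013] = 8.9987; exercise value = 0.0000 ≤ continuation, so V_0 = 8.9987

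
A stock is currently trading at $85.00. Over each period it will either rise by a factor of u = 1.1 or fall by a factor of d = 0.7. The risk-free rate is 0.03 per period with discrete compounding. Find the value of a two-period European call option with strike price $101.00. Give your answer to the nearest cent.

$1.19

Risk-neutral probability p = (1 + 0.03 − 0.7)/(1.1 − 0.7) = 0.3300/0.4000 = 0.8250
Terminal stock prices: S_uu = 102.9, S_ud = 65.45, S_dd = 41.65
Terminal payoffs (S − K): max(1.85, 0) = 1.85, max(-35.55, 0) = 0, max(-59.35, 0) = 0
Node u (S = 93.5): V_u = 1/1.03·[0.8250·1.8500 + 0.1750·0.0000] = 1.4818
Node d (S = 59.5): V_d = 1/1.03·[0.8250·0.0000 + 0.1750·0.0000] = 0.0000
Node 0 (S = 85): V_0 = 1/1.03·[0.8250·1.4818 + 0.1750·0.0000] = 1.1869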